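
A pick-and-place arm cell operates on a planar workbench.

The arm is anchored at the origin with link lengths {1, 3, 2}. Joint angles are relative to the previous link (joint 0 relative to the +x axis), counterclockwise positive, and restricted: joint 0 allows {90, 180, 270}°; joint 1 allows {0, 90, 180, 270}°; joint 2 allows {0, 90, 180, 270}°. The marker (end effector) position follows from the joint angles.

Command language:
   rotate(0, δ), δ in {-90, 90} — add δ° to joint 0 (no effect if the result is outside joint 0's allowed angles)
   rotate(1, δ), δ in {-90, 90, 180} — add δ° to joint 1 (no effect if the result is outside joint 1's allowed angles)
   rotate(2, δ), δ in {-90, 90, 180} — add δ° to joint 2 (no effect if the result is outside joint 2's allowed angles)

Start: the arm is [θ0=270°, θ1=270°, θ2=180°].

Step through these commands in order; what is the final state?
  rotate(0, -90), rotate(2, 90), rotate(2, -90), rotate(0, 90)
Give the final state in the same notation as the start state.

[θ0=270°, θ1=270°, θ2=180°]

t0: [θ0=270°, θ1=270°, θ2=180°]
step 1 (rotate(0, -90)): [θ0=180°, θ1=270°, θ2=180°]
step 2 (rotate(2, 90)): [θ0=180°, θ1=270°, θ2=270°]
step 3 (rotate(2, -90)): [θ0=180°, θ1=270°, θ2=180°]
step 4 (rotate(0, 90)): [θ0=270°, θ1=270°, θ2=180°]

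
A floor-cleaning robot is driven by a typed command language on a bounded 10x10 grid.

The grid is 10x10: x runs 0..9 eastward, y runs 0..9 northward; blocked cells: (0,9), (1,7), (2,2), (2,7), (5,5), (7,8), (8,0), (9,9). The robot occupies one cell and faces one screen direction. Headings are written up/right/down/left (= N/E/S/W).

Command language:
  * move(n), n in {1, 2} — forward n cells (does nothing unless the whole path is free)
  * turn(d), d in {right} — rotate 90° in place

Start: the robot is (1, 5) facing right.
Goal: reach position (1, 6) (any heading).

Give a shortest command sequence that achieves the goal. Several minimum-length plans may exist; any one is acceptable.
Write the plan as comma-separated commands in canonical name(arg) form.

turn(right), turn(right), turn(right), move(1)

from: (1, 5) facing right
t=1 turn(right) ⇒ (1, 5) facing down
t=2 turn(right) ⇒ (1, 5) facing left
t=3 turn(right) ⇒ (1, 5) facing up
t=4 move(1) ⇒ (1, 6) facing up
no 3-step plan works, so 4 is optimal.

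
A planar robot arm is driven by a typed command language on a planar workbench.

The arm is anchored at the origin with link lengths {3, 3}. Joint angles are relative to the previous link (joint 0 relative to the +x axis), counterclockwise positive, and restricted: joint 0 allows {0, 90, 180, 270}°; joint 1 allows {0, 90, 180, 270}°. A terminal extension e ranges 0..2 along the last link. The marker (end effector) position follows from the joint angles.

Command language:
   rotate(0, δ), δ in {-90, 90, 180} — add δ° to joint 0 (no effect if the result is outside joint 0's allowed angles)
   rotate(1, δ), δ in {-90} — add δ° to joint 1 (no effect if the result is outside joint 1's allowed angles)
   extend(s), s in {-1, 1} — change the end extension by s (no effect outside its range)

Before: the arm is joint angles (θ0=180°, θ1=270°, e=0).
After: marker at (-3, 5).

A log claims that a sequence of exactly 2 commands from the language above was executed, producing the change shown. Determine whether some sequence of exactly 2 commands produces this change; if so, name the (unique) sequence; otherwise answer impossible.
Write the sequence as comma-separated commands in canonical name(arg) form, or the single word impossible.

initial: joint angles (θ0=180°, θ1=270°, e=0)
t=1 extend(1) ⇒ joint angles (θ0=180°, θ1=270°, e=1)
t=2 extend(1) ⇒ joint angles (θ0=180°, θ1=270°, e=2)
no other 2-command option fits: unique.

extend(1), extend(1)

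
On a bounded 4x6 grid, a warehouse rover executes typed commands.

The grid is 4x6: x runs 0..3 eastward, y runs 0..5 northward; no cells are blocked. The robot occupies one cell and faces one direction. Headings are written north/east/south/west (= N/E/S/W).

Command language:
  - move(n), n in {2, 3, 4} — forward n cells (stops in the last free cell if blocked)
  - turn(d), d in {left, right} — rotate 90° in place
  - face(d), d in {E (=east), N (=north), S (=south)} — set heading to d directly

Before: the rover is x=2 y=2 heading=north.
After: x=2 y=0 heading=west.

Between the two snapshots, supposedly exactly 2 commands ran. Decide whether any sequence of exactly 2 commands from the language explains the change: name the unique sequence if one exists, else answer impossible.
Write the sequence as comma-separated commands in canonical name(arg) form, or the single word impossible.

impossible

checked all 2-command options: none fits.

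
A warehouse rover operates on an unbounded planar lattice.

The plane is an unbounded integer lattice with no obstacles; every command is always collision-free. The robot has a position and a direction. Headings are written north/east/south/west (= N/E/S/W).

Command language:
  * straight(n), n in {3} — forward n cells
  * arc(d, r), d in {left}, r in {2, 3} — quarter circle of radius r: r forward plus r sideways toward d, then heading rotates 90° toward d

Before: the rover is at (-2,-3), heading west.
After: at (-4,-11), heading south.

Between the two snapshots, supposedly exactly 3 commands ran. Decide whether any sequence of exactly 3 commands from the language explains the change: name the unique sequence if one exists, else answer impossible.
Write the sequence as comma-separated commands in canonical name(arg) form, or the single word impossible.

key: order matters: swapping arc(left, 2) and straight(3) lands elsewhere
begin: at (-2,-3), heading west
[1] after arc(left, 2): at (-4,-5), heading south
[2] after straight(3): at (-4,-8), heading south
[3] after straight(3): at (-4,-11), heading south
no other 3-command option fits: unique.

arc(left, 2), straight(3), straight(3)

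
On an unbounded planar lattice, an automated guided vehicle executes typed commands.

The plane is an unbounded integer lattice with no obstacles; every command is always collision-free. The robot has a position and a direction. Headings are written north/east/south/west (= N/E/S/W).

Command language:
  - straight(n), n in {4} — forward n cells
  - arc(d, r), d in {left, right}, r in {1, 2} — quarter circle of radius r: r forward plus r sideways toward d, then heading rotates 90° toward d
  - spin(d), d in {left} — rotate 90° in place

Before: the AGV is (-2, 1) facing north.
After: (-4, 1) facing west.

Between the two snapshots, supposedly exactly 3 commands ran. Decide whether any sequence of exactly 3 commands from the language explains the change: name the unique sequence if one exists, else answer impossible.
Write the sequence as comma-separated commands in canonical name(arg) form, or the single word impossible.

arc(left, 1), spin(left), arc(right, 1)

key: order matters: swapping arc(left, 1) and arc(right, 1) lands elsewhere
begin: (-2, 1) facing north
step 1 (arc(left, 1)): (-3, 2) facing west
step 2 (spin(left)): (-3, 2) facing south
step 3 (arc(right, 1)): (-4, 1) facing west
all 216 alternatives checked — unique.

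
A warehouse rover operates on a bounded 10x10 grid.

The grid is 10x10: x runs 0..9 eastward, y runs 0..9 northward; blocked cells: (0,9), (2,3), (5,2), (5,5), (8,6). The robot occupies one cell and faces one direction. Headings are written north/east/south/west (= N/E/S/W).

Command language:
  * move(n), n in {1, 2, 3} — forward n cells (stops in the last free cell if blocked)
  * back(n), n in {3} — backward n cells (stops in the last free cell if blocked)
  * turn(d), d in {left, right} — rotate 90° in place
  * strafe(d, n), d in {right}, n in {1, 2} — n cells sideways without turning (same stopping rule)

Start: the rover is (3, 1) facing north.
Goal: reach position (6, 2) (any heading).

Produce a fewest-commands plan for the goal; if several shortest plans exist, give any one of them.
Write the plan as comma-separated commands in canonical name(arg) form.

t0: (3, 1) facing north
1. turn(left) → (3, 1) facing west
2. back(3) → (6, 1) facing west
3. strafe(right, 1) → (6, 2) facing west
no 2-step plan works, so 3 is optimal.

turn(left), back(3), strafe(right, 1)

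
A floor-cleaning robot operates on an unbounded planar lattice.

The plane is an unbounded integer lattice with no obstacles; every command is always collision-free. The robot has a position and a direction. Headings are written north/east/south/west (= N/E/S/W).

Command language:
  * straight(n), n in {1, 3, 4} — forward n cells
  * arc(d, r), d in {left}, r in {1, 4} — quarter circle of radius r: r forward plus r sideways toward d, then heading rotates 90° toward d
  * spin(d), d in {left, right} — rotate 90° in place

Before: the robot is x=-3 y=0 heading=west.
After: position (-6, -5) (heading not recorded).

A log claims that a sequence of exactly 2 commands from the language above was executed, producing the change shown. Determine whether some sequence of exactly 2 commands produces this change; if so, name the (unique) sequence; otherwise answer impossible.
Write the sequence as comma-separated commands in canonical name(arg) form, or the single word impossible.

arc(left, 4), arc(left, 1)

key: running arc(left, 1) before arc(left, 4) would end elsewhere — order is forced
from: x=-3 y=0 heading=west
t=1 arc(left, 4) ⇒ x=-7 y=-4 heading=south
t=2 arc(left, 1) ⇒ x=-6 y=-5 heading=east
no rival 2-sequence matches.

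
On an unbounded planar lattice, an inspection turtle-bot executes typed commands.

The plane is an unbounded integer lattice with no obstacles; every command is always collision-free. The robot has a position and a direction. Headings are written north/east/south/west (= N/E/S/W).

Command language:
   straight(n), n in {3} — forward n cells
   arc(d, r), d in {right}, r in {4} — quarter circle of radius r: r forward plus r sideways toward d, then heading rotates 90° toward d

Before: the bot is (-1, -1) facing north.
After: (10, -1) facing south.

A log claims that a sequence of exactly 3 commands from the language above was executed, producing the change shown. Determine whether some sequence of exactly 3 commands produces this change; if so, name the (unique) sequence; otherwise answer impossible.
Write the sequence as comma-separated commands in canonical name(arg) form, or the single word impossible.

key: position moved to (10,-1) AND the heading swung to S — translation plus rotation needed
start: (-1, -1) facing north
t=1 arc(right, 4) ⇒ (3, 3) facing east
t=2 straight(3) ⇒ (6, 3) facing east
t=3 arc(right, 4) ⇒ (10, -1) facing south
uniquely the one of 8 3-step routes that fits.

arc(right, 4), straight(3), arc(right, 4)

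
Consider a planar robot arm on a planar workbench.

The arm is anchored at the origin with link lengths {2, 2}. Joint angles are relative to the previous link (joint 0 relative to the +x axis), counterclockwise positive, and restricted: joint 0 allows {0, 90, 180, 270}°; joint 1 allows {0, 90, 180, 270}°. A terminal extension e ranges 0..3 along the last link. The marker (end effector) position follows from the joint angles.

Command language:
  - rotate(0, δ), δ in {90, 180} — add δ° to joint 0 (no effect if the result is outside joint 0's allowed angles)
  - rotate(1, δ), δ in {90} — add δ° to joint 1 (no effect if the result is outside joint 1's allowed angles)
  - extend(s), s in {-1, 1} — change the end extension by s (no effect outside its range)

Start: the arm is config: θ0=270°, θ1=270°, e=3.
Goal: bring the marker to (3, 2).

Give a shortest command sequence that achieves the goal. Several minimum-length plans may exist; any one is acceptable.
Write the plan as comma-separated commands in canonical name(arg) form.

initial: config: θ0=270°, θ1=270°, e=3
t=1 extend(-1) ⇒ config: θ0=270°, θ1=270°, e=2
t=2 extend(-1) ⇒ config: θ0=270°, θ1=270°, e=1
t=3 rotate(0, 180) ⇒ config: θ0=90°, θ1=270°, e=1
minimal: 3 command(s), checked below 3.

extend(-1), extend(-1), rotate(0, 180)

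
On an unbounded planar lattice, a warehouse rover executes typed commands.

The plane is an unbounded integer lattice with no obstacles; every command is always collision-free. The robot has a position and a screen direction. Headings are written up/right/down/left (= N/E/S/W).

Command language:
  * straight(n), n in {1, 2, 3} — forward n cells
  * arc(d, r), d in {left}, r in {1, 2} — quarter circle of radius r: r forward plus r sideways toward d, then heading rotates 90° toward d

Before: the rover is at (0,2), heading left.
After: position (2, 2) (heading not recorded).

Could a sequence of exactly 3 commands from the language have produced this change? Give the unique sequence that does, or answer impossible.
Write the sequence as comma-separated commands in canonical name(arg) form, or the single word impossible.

key: running arc(left, 2) before arc(left, 1) would end elsewhere — order is forced
t0: at (0,2), heading left
[1] after arc(left, 1): at (-1,1), heading down
[2] after arc(left, 1): at (0,0), heading right
[3] after arc(left, 2): at (2,2), heading up
no other 3-command option fits: unique.

arc(left, 1), arc(left, 1), arc(left, 2)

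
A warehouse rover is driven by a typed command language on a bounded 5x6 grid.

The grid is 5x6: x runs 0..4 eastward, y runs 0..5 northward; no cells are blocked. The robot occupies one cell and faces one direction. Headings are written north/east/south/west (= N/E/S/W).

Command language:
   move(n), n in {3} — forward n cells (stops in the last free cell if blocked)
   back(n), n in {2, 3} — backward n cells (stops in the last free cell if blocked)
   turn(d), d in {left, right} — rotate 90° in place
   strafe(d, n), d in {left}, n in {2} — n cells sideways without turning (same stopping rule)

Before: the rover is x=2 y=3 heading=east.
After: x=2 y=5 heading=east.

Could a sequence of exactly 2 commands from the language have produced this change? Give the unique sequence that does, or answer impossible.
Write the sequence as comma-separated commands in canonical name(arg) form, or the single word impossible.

key: heading stays E — no command in the sequence turns
t0: x=2 y=3 heading=east
step 1 (strafe(left, 2)): x=2 y=5 heading=east
step 2 (strafe(left, 2)): x=2 y=5 heading=east
no rival 2-sequence matches.

strafe(left, 2), strafe(left, 2)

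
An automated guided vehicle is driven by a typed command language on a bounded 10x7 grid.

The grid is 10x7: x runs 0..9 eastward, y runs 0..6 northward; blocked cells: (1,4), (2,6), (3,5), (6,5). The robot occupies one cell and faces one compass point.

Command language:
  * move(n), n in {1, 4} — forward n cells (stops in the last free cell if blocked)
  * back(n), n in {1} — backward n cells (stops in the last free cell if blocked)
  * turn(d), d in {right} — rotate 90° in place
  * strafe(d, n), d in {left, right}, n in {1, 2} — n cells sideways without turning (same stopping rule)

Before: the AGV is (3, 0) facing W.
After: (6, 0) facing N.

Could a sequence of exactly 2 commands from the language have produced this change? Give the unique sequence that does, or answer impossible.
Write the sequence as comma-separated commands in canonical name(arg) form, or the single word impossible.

no 2-step route produces this change.

impossible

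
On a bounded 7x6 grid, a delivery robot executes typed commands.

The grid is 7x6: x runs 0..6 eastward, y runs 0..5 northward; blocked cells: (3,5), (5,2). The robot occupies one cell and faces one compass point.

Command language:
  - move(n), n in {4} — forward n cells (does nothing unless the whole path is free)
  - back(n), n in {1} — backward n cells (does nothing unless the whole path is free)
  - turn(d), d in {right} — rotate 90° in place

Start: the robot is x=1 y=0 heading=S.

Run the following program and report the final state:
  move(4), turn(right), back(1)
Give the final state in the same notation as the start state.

t0: x=1 y=0 heading=S
[1] after move(4): x=1 y=0 heading=S
[2] after turn(right): x=1 y=0 heading=W
[3] after back(1): x=2 y=0 heading=W

x=2 y=0 heading=W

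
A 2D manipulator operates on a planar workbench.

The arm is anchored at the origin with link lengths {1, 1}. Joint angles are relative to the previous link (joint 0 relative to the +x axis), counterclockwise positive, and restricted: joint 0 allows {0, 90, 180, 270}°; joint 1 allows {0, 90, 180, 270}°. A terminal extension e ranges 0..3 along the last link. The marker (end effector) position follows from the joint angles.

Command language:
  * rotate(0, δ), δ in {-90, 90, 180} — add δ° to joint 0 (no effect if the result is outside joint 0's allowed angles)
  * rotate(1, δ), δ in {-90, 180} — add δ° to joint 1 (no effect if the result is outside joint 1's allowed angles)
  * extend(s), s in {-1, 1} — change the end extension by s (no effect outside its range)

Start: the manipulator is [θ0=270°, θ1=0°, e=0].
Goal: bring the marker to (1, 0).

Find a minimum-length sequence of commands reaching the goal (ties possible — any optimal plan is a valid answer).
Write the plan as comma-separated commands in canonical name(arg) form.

extend(1), rotate(0, -90), rotate(1, 180)

initial: [θ0=270°, θ1=0°, e=0]
[1] after extend(1): [θ0=270°, θ1=0°, e=1]
[2] after rotate(0, -90): [θ0=180°, θ1=0°, e=1]
[3] after rotate(1, 180): [θ0=180°, θ1=180°, e=1]
minimal: 3 command(s), checked below 3.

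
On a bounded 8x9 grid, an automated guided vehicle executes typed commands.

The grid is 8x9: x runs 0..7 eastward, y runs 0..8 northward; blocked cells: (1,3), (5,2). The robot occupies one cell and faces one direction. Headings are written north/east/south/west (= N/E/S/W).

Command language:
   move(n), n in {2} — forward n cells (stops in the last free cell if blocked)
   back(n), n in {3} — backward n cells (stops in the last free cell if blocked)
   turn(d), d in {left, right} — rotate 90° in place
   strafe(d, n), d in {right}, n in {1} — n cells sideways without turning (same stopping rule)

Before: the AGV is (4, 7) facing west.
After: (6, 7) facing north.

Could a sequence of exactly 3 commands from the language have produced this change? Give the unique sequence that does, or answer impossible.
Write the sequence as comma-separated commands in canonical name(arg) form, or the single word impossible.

key: position moved to (6,7) AND the heading swung to N — translation plus rotation needed
initial: (4, 7) facing west
1. turn(right) → (4, 7) facing north
2. strafe(right, 1) → (5, 7) facing north
3. strafe(right, 1) → (6, 7) facing north
uniquely the one of 125 3-step routes that fits.

turn(right), strafe(right, 1), strafe(right, 1)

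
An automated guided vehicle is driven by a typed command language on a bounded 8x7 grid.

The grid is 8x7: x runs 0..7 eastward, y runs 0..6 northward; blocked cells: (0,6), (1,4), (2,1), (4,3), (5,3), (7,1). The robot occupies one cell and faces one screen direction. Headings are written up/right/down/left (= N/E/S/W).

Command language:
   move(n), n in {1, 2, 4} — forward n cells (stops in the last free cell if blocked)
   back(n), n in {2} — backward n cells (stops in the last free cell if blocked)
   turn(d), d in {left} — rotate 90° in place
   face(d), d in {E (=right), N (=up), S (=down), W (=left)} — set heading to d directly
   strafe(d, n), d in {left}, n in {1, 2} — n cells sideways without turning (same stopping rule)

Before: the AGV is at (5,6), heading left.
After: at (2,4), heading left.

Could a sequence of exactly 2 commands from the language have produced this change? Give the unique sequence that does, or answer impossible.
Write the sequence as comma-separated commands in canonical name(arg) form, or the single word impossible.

key: running move(4) before strafe(left, 2) would end elsewhere — order is forced
from: at (5,6), heading left
t=1 strafe(left, 2) ⇒ at (5,4), heading left
t=2 move(4) ⇒ at (2,4), heading left
no other 2-command option fits: unique.

strafe(left, 2), move(4)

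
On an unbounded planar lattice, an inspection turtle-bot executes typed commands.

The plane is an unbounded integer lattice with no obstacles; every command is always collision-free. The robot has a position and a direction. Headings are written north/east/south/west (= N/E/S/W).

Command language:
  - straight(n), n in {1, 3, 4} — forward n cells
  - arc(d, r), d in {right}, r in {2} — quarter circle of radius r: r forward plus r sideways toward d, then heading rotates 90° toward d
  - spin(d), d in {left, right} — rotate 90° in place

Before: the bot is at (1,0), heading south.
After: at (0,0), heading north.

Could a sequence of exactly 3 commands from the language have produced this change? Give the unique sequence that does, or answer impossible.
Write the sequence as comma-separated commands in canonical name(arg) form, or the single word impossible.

spin(right), straight(1), spin(right)

key: cell and facing (now N) both changed — the 3 commands mix motion and turning
begin: at (1,0), heading south
1. spin(right) → at (1,0), heading west
2. straight(1) → at (0,0), heading west
3. spin(right) → at (0,0), heading north
no rival 3-sequence matches.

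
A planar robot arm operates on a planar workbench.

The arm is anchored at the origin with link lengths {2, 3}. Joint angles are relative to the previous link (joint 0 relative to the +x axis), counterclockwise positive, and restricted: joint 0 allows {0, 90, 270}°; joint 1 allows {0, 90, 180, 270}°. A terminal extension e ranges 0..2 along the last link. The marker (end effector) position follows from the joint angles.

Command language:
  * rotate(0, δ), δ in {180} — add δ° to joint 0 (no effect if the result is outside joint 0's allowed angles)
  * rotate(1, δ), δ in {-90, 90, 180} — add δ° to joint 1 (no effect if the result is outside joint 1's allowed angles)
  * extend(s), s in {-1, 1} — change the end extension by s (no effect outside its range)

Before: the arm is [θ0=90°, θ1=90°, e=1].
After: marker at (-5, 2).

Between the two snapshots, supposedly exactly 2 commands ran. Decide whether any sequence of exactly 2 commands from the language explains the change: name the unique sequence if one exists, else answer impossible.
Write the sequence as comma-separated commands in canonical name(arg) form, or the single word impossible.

initial: [θ0=90°, θ1=90°, e=1]
1. extend(1) → [θ0=90°, θ1=90°, e=2]
2. extend(1) → [θ0=90°, θ1=90°, e=2]
all 36 alternatives checked — unique.

extend(1), extend(1)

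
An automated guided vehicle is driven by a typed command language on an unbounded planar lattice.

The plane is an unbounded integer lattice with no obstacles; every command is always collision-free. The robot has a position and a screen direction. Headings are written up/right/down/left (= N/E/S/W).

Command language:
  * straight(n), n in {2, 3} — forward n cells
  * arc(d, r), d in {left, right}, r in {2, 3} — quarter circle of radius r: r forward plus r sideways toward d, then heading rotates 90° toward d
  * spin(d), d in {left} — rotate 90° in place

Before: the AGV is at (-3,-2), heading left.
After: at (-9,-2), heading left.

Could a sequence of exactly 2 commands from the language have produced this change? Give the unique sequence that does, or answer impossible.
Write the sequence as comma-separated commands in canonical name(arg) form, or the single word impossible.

straight(3), straight(3)

key: heading stays W — no command in the sequence turns
t0: at (-3,-2), heading left
step 1 (straight(3)): at (-6,-2), heading left
step 2 (straight(3)): at (-9,-2), heading left
uniquely the one of 49 2-step routes that fits.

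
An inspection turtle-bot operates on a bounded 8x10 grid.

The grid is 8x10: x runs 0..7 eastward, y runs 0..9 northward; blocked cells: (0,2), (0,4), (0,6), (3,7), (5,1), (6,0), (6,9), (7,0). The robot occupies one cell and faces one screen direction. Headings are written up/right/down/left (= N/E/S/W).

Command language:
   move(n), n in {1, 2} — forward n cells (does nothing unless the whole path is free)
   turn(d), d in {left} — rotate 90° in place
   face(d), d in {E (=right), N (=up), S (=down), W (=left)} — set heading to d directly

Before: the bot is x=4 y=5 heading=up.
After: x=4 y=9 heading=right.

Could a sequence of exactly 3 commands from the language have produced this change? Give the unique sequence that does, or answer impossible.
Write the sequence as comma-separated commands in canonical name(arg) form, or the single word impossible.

move(2), move(2), face(E)

key: position moved to (4,9) AND the heading swung to E — translation plus rotation needed
t0: x=4 y=5 heading=up
t=1 move(2) ⇒ x=4 y=7 heading=up
t=2 move(2) ⇒ x=4 y=9 heading=up
t=3 face(E) ⇒ x=4 y=9 heading=right
all 343 alternatives checked — unique.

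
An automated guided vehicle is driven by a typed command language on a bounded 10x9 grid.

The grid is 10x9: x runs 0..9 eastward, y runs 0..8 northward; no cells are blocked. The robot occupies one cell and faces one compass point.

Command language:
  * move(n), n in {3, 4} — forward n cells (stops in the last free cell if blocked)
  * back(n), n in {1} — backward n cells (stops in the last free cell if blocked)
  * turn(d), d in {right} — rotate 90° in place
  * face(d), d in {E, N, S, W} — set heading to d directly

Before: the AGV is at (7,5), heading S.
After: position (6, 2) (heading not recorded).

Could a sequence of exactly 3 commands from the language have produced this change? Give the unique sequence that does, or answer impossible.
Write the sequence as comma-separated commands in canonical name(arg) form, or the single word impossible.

key: running back(1) before move(3) would end elsewhere — order is forced
initial: at (7,5), heading S
step 1 (move(3)): at (7,2), heading S
step 2 (face(E)): at (7,2), heading E
step 3 (back(1)): at (6,2), heading E
no other 3-command option fits: unique.

move(3), face(E), back(1)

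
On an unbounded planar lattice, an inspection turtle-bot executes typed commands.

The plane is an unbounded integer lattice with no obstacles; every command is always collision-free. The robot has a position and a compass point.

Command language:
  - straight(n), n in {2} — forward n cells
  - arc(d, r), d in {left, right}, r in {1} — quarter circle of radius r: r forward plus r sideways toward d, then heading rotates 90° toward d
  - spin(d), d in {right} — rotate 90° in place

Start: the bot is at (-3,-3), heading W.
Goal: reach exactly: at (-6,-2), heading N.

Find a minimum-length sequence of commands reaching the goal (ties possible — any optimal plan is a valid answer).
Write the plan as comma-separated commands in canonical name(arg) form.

initial: at (-3,-3), heading W
[1] after straight(2): at (-5,-3), heading W
[2] after arc(right, 1): at (-6,-2), heading N
no 1-step plan works, so 2 is optimal.

straight(2), arc(right, 1)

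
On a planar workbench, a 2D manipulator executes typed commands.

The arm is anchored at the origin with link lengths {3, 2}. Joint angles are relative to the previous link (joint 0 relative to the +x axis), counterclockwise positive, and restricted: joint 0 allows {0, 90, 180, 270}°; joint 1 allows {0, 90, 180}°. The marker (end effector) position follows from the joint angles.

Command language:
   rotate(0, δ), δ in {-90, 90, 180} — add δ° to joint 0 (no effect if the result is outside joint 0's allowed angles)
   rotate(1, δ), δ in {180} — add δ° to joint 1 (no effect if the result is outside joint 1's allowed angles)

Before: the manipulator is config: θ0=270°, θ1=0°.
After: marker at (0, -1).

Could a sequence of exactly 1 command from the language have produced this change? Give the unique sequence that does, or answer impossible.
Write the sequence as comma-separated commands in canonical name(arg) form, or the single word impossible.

from: config: θ0=270°, θ1=0°
1. rotate(1, 180) → config: θ0=270°, θ1=180°
no other 1-command option fits: unique.

rotate(1, 180)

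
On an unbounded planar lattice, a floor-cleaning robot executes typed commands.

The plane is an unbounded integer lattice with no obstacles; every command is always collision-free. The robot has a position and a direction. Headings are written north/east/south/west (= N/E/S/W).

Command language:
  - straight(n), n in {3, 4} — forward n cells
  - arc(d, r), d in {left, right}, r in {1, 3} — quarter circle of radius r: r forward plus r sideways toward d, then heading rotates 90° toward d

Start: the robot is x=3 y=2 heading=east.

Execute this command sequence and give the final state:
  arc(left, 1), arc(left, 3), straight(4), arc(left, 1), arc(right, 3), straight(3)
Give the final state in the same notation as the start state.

x=-10 y=2 heading=west

from: x=3 y=2 heading=east
1. arc(left, 1) → x=4 y=3 heading=north
2. arc(left, 3) → x=1 y=6 heading=west
3. straight(4) → x=-3 y=6 heading=west
4. arc(left, 1) → x=-4 y=5 heading=south
5. arc(right, 3) → x=-7 y=2 heading=west
6. straight(3) → x=-10 y=2 heading=west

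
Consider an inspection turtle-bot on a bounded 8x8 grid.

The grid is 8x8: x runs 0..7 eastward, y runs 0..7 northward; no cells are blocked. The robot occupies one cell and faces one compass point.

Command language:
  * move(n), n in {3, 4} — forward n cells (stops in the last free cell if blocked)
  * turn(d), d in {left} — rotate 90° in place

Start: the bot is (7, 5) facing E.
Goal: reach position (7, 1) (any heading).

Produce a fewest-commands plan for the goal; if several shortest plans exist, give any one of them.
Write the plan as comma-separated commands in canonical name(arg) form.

turn(left), turn(left), turn(left), move(4)

t0: (7, 5) facing E
t=1 turn(left) ⇒ (7, 5) facing N
t=2 turn(left) ⇒ (7, 5) facing W
t=3 turn(left) ⇒ (7, 5) facing S
t=4 move(4) ⇒ (7, 1) facing S
shorter routes all fall short; 4 is best.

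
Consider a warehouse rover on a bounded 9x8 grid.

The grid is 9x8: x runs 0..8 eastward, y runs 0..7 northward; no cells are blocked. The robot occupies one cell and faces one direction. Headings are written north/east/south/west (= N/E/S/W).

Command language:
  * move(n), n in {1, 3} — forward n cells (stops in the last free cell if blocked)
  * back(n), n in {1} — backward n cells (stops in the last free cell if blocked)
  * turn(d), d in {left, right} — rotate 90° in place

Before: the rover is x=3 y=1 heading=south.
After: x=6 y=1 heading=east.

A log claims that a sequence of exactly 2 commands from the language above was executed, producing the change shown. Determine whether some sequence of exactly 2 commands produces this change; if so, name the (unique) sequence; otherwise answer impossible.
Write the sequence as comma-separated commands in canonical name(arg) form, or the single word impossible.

key: cell and facing (now E) both changed — the 2 commands mix motion and turning
start: x=3 y=1 heading=south
[1] after turn(left): x=3 y=1 heading=east
[2] after move(3): x=6 y=1 heading=east
all 25 alternatives checked — unique.

turn(left), move(3)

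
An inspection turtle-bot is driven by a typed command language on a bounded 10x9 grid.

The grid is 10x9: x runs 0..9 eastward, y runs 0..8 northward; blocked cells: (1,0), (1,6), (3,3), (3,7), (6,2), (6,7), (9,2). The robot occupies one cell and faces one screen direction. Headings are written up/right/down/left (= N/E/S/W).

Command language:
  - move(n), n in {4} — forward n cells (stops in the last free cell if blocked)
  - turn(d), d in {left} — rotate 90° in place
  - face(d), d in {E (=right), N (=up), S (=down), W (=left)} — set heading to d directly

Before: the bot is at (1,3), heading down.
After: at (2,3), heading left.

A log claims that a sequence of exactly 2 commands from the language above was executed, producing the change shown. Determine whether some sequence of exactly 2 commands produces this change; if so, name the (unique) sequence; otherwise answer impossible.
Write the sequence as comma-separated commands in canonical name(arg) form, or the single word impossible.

impossible

every 2-command combo misses the target.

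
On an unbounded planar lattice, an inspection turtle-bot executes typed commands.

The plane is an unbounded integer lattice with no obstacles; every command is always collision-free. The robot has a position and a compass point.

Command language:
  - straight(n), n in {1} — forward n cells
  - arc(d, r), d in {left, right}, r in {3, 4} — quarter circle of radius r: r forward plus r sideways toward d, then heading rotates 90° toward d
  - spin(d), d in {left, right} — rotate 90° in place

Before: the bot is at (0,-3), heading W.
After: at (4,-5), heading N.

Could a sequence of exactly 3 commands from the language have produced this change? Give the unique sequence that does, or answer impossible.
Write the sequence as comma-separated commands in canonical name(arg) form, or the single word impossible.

key: position moved to (4,-5) AND the heading swung to N — translation plus rotation needed
from: at (0,-3), heading W
[1] after arc(left, 3): at (-3,-6), heading S
[2] after arc(left, 3): at (0,-9), heading E
[3] after arc(left, 4): at (4,-5), heading N
uniquely the one of 343 3-step routes that fits.

arc(left, 3), arc(left, 3), arc(left, 4)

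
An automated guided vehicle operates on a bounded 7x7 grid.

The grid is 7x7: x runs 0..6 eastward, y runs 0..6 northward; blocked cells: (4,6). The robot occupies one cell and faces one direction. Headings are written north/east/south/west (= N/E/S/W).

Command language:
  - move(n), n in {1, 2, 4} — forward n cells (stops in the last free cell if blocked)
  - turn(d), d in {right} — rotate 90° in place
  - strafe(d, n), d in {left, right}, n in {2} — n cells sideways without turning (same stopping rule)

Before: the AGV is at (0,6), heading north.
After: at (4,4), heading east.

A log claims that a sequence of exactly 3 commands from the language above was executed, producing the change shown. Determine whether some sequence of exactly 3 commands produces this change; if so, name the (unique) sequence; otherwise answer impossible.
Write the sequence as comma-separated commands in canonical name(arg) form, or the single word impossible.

key: cell and facing (now E) both changed — the 3 commands mix motion and turning
from: at (0,6), heading north
1. turn(right) → at (0,6), heading east
2. strafe(right, 2) → at (0,4), heading east
3. move(4) → at (4,4), heading east
no rival 3-sequence matches.

turn(right), strafe(right, 2), move(4)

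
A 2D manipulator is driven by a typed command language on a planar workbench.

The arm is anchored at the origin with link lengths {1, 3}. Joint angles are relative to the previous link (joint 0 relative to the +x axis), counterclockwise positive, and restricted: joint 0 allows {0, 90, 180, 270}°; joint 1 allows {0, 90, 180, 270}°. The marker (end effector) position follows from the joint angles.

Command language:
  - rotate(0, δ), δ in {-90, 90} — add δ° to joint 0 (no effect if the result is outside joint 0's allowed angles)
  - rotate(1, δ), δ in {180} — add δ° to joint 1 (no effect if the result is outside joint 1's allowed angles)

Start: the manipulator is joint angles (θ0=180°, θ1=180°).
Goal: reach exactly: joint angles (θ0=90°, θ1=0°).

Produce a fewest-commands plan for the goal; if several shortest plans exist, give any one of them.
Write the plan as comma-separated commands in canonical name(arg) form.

rotate(1, 180), rotate(0, -90)

t0: joint angles (θ0=180°, θ1=180°)
[1] after rotate(1, 180): joint angles (θ0=180°, θ1=0°)
[2] after rotate(0, -90): joint angles (θ0=90°, θ1=0°)
nothing shorter than 2 reaches the goal.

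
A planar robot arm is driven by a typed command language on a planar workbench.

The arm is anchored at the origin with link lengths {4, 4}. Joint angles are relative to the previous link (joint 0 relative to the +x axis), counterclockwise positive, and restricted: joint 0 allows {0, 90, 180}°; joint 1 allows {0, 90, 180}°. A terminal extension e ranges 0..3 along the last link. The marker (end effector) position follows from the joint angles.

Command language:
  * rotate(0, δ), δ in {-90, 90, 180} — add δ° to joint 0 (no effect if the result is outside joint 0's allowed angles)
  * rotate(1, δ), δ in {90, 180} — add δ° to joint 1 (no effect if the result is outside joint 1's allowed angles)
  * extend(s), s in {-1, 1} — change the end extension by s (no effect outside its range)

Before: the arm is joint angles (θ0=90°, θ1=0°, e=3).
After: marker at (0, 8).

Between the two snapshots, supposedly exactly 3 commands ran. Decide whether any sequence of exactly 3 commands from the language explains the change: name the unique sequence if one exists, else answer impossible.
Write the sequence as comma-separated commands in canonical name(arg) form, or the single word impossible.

initial: joint angles (θ0=90°, θ1=0°, e=3)
t=1 extend(-1) ⇒ joint angles (θ0=90°, θ1=0°, e=2)
t=2 extend(-1) ⇒ joint angles (θ0=90°, θ1=0°, e=1)
t=3 extend(-1) ⇒ joint angles (θ0=90°, θ1=0°, e=0)
no other 3-command option fits: unique.

extend(-1), extend(-1), extend(-1)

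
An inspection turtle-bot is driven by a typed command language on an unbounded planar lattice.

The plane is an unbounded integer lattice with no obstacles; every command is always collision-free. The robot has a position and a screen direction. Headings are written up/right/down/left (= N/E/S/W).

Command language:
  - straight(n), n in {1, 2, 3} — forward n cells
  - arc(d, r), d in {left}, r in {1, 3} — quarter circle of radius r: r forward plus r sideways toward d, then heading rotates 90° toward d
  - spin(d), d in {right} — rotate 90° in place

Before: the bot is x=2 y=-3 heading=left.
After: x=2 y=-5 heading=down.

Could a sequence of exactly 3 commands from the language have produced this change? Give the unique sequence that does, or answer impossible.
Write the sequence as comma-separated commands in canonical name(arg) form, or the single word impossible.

arc(left, 1), arc(left, 1), spin(right)

key: order matters: swapping arc(left, 1) and spin(right) lands elsewhere
t0: x=2 y=-3 heading=left
[1] after arc(left, 1): x=1 y=-4 heading=down
[2] after arc(left, 1): x=2 y=-5 heading=right
[3] after spin(right): x=2 y=-5 heading=down
uniquely the one of 216 3-step routes that fits.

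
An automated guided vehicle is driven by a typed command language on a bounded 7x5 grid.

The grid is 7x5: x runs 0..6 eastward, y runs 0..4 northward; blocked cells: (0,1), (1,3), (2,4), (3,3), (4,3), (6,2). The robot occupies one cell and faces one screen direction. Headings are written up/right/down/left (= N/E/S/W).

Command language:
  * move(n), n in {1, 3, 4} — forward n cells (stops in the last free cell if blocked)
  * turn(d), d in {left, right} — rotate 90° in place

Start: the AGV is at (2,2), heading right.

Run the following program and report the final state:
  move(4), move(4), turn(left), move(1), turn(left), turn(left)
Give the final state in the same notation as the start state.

from: at (2,2), heading right
1. move(4) → at (5,2), heading right
2. move(4) → at (5,2), heading right
3. turn(left) → at (5,2), heading up
4. move(1) → at (5,3), heading up
5. turn(left) → at (5,3), heading left
6. turn(left) → at (5,3), heading down

at (5,3), heading down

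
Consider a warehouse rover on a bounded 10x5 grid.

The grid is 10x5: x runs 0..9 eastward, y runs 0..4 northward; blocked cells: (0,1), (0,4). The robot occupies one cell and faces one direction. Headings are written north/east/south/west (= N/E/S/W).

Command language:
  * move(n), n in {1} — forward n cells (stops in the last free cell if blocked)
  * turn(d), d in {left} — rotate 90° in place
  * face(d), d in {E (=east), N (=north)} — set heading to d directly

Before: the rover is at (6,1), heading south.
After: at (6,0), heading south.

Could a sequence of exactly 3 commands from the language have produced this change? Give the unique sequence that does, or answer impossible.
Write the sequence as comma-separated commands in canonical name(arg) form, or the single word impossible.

key: still facing S at the end — nothing in the sequence rotates
start: at (6,1), heading south
[1] after move(1): at (6,0), heading south
[2] after move(1): at (6,0), heading south
[3] after move(1): at (6,0), heading south
no other 3-command option fits: unique.

move(1), move(1), move(1)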